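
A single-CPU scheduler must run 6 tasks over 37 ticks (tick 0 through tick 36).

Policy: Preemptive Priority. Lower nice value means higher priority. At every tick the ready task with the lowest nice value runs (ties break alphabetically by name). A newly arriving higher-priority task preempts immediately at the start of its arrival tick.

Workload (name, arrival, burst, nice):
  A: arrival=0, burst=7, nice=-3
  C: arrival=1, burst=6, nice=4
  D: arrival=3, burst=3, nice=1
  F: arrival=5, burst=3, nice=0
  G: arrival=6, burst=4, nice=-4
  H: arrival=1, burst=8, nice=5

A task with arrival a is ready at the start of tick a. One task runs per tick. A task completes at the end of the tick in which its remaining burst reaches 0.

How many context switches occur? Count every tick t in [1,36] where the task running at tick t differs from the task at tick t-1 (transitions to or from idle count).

t=0: ready={A} → run A
t=1: ready={A,C,H} → run A
t=2: ready={A,C,H} → run A
t=3: ready={A,C,D,H} → run A
t=4: ready={A,C,D,H} → run A
t=5: ready={A,C,D,F,H} → run A
t=6: ready={A,C,D,F,G,H} → run G
t=7: ready={A,C,D,F,G,H} → run G
t=8: ready={A,C,D,F,G,H} → run G
t=9: ready={A,C,D,F,G,H} → run G
t=10: ready={A,C,D,F,H} → run A
t=11: ready={C,D,F,H} → run F
t=12: ready={C,D,F,H} → run F
t=13: ready={C,D,F,H} → run F
t=14: ready={C,D,H} → run D
t=15: ready={C,D,H} → run D
t=16: ready={C,D,H} → run D
t=17: ready={C,H} → run C
t=18: ready={C,H} → run C
t=19: ready={C,H} → run C
t=20: ready={C,H} → run C
t=21: ready={C,H} → run C
t=22: ready={C,H} → run C
t=23: ready={H} → run H
t=24: ready={H} → run H
t=25: ready={H} → run H
t=26: ready={H} → run H
t=27: ready={H} → run H
t=28: ready={H} → run H
t=29: ready={H} → run H
t=30: ready={H} → run H
t=31: (idle)
t=32: (idle)
t=33: (idle)
t=34: (idle)
t=35: (idle)
t=36: (idle)

context switches = 7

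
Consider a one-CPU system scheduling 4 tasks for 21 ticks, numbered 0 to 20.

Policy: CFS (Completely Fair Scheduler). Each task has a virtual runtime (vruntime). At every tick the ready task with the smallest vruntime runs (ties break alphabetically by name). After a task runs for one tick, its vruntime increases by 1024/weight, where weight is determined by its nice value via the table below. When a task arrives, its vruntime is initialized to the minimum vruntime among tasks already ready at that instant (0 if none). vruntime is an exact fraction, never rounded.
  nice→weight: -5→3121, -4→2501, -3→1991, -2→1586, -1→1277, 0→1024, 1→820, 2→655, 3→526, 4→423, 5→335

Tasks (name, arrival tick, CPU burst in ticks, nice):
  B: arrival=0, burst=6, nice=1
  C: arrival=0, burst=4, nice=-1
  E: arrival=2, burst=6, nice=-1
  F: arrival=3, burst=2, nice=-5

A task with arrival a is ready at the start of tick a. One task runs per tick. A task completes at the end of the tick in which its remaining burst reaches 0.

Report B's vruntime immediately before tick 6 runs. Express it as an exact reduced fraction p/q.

vruntime(B, start of tick 6) = 256/205

t=0: vr[B=0 C=0] → run B
t=1: vr[B=256/205 C=0] → run C
t=2: vr[B=256/205 C=1024/1277 E=1024/1277] → run C
t=3: vr[B=256/205 C=2048/1277 E=1024/1277 F=1024/1277] → run E
t=4: vr[B=256/205 C=2048/1277 E=2048/1277 F=1024/1277] → run F
t=5: vr[B=256/205 C=2048/1277 E=2048/1277 F=4503552/3985517] → run F
t=6: vr[B=256/205 C=2048/1277 E=2048/1277] → run B
t=7: vr[B=512/205 C=2048/1277 E=2048/1277] → run C
t=8: vr[B=512/205 C=3072/1277 E=2048/1277] → run E
t=9: vr[B=512/205 C=3072/1277 E=3072/1277] → run C
t=10: vr[B=512/205 E=3072/1277] → run E
t=11: vr[B=512/205 E=4096/1277] → run B
t=12: vr[B=768/205 E=4096/1277] → run E
t=13: vr[B=768/205 E=5120/1277] → run B
t=14: vr[B=1024/205 E=5120/1277] → run E
t=15: vr[B=1024/205 E=6144/1277] → run E
t=16: vr[B=1024/205] → run B
t=17: vr[B=256/41] → run B
t=18: (idle)
t=19: (idle)
t=20: (idle)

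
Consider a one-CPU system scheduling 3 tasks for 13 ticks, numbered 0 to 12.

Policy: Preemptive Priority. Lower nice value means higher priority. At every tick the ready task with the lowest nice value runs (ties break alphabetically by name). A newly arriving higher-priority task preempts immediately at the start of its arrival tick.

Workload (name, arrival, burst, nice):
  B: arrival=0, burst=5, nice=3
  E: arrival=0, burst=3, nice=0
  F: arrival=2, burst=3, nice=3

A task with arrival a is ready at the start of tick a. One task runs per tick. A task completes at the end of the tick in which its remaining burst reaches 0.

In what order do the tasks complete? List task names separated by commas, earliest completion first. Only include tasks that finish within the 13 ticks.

completion order = E, B, F

t=0: ready={B,E} → run E
t=1: ready={B,E} → run E
t=2: ready={B,E,F} → run E
t=3: ready={B,F} → run B
t=4: ready={B,F} → run B
t=5: ready={B,F} → run B
t=6: ready={B,F} → run B
t=7: ready={B,F} → run B
t=8: ready={F} → run F
t=9: ready={F} → run F
t=10: ready={F} → run F
t=11: (idle)
t=12: (idle)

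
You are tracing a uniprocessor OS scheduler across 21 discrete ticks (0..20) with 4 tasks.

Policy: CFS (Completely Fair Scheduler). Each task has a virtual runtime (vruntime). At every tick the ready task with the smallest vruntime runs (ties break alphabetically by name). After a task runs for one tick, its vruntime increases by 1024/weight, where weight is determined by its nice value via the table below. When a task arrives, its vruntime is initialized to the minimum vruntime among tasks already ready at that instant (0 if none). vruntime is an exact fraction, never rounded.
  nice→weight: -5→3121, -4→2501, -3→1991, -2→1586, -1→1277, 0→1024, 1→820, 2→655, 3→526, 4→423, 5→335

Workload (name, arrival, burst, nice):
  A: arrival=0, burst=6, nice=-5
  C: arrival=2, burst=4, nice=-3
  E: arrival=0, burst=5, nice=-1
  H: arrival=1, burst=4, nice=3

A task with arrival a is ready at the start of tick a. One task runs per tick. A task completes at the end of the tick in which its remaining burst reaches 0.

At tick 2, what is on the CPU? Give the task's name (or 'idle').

t=0: vr[A=0 E=0] → run A
t=1: vr[A=1024/3121 E=0 H=0] → run E
t=2: vr[A=1024/3121 C=0 E=1024/1277 H=0] → run C
t=3: vr[A=1024/3121 C=1024/1991 E=1024/1277 H=0] → run H
t=4: vr[A=1024/3121 C=1024/1991 E=1024/1277 H=512/263] → run A
t=5: vr[A=2048/3121 C=1024/1991 E=1024/1277 H=512/263] → run C
t=6: vr[A=2048/3121 C=2048/1991 E=1024/1277 H=512/263] → run A
t=7: vr[A=3072/3121 C=2048/1991 E=1024/1277 H=512/263] → run E
t=8: vr[A=3072/3121 C=2048/1991 E=2048/1277 H=512/263] → run A
t=9: vr[A=4096/3121 C=2048/1991 E=2048/1277 H=512/263] → run C
t=10: vr[A=4096/3121 C=3072/1991 E=2048/1277 H=512/263] → run A
t=11: vr[A=5120/3121 C=3072/1991 E=2048/1277 H=512/263] → run C
t=12: vr[A=5120/3121 E=2048/1277 H=512/263] → run E
t=13: vr[A=5120/3121 E=3072/1277 H=512/263] → run A
t=14: vr[E=3072/1277 H=512/263] → run H
t=15: vr[E=3072/1277 H=1024/263] → run E
t=16: vr[E=4096/1277 H=1024/263] → run E
t=17: vr[H=1024/263] → run H
t=18: vr[H=1536/263] → run H
t=19: (idle)
t=20: (idle)

running at tick 2 = C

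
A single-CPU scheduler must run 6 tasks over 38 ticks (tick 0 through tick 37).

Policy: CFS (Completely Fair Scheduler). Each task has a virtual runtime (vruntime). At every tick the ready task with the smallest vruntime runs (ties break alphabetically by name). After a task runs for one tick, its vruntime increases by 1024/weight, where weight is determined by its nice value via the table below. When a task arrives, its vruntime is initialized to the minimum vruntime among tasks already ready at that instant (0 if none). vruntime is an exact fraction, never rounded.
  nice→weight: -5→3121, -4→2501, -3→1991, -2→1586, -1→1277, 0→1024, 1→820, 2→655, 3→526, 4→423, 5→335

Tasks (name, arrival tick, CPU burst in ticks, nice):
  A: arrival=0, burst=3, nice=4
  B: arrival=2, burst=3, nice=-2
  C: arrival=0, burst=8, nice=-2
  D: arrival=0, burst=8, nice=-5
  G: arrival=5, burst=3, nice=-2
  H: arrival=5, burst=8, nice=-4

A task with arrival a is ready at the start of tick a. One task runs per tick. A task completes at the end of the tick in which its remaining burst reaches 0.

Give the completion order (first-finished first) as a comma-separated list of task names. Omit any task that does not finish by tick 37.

t=0: vr[A=0 C=0 D=0] → run A
t=1: vr[A=1024/423 C=0 D=0] → run C
t=2: vr[A=1024/423 B=0 C=512/793 D=0] → run B
t=3: vr[A=1024/423 B=512/793 C=512/793 D=0] → run D
t=4: vr[A=1024/423 B=512/793 C=512/793 D=1024/3121] → run D
t=5: vr[A=1024/423 B=512/793 C=512/793 D=2048/3121 G=512/793 H=512/793] → run B
t=6: vr[A=1024/423 B=1024/793 C=512/793 D=2048/3121 G=512/793 H=512/793] → run C
t=7: vr[A=1024/423 B=1024/793 C=1024/793 D=2048/3121 G=512/793 H=512/793] → run G
t=8: vr[A=1024/423 B=1024/793 C=1024/793 D=2048/3121 G=1024/793 H=512/793] → run H
t=9: vr[A=1024/423 B=1024/793 C=1024/793 D=2048/3121 G=1024/793 H=34304/32513] → run D
t=10: vr[A=1024/423 B=1024/793 C=1024/793 D=3072/3121 G=1024/793 H=34304/32513] → run D
t=11: vr[A=1024/423 B=1024/793 C=1024/793 D=4096/3121 G=1024/793 H=34304/32513] → run H
t=12: vr[A=1024/423 B=1024/793 C=1024/793 D=4096/3121 G=1024/793 H=47616/32513] → run B
t=13: vr[A=1024/423 C=1024/793 D=4096/3121 G=1024/793 H=47616/32513] → run C
t=14: vr[A=1024/423 C=1536/793 D=4096/3121 G=1024/793 H=47616/32513] → run G
t=15: vr[A=1024/423 C=1536/793 D=4096/3121 G=1536/793 H=47616/32513] → run D
t=16: vr[A=1024/423 C=1536/793 D=5120/3121 G=1536/793 H=47616/32513] → run H
t=17: vr[A=1024/423 C=1536/793 D=5120/3121 G=1536/793 H=60928/32513] → run D
t=18: vr[A=1024/423 C=1536/793 D=6144/3121 G=1536/793 H=60928/32513] → run H
t=19: vr[A=1024/423 C=1536/793 D=6144/3121 G=1536/793 H=74240/32513] → run C
t=20: vr[A=1024/423 C=2048/793 D=6144/3121 G=1536/793 H=74240/32513] → run G
t=21: vr[A=1024/423 C=2048/793 D=6144/3121 H=74240/32513] → run D
t=22: vr[A=1024/423 C=2048/793 D=7168/3121 H=74240/32513] → run H
t=23: vr[A=1024/423 C=2048/793 D=7168/3121 H=87552/32513] → run D
t=24: vr[A=1024/423 C=2048/793 H=87552/32513] → run A
t=25: vr[A=2048/423 C=2048/793 H=87552/32513] → run C
t=26: vr[A=2048/423 C=2560/793 H=87552/32513] → run H
t=27: vr[A=2048/423 C=2560/793 H=100864/32513] → run H
t=28: vr[A=2048/423 C=2560/793 H=114176/32513] → run C
t=29: vr[A=2048/423 C=3072/793 H=114176/32513] → run H
t=30: vr[A=2048/423 C=3072/793] → run C
t=31: vr[A=2048/423 C=3584/793] → run C
t=32: vr[A=2048/423] → run A
t=33: (idle)
t=34: (idle)
t=35: (idle)
t=36: (idle)
t=37: (idle)

completion order = B, G, D, H, C, A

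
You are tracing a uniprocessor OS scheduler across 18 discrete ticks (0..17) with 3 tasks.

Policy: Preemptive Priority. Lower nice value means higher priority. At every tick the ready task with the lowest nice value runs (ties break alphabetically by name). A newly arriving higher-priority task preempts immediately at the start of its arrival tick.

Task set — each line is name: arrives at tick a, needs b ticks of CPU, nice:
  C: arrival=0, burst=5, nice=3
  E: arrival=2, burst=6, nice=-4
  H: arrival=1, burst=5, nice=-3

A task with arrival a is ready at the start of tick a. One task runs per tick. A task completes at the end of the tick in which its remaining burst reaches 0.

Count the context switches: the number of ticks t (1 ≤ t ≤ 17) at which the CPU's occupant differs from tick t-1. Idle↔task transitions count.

t=0: ready={C} → run C
t=1: ready={C,H} → run H
t=2: ready={C,E,H} → run E
t=3: ready={C,E,H} → run E
t=4: ready={C,E,H} → run E
t=5: ready={C,E,H} → run E
t=6: ready={C,E,H} → run E
t=7: ready={C,E,H} → run E
t=8: ready={C,H} → run H
t=9: ready={C,H} → run H
t=10: ready={C,H} → run H
t=11: ready={C,H} → run H
t=12: ready={C} → run C
t=13: ready={C} → run C
t=14: ready={C} → run C
t=15: ready={C} → run C
t=16: (idle)
t=17: (idle)

context switches = 5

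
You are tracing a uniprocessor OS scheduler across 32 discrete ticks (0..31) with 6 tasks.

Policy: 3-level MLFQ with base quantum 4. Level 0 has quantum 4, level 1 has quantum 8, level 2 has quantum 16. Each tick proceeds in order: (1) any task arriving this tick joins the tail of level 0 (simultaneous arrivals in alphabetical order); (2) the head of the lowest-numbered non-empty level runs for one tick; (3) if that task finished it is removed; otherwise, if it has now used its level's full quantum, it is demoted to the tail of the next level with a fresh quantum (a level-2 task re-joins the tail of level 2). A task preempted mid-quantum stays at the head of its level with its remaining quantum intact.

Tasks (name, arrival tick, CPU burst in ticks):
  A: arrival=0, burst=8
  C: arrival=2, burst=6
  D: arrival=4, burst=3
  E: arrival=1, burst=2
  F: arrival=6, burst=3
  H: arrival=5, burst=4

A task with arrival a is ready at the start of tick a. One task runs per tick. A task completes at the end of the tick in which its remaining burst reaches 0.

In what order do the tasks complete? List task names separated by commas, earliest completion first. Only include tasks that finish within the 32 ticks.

t=0: L0/L1/L2 = A/-/- → run A
t=1: L0/L1/L2 = AE/-/- → run A
t=2: L0/L1/L2 = AEC/-/- → run A
t=3: L0/L1/L2 = AEC/-/- → run A
t=4: L0/L1/L2 = ECD/A/- → run E
t=5: L0/L1/L2 = ECDH/A/- → run E
t=6: L0/L1/L2 = CDHF/A/- → run C
t=7: L0/L1/L2 = CDHF/A/- → run C
t=8: L0/L1/L2 = CDHF/A/- → run C
t=9: L0/L1/L2 = CDHF/A/- → run C
t=10: L0/L1/L2 = DHF/AC/- → run D
t=11: L0/L1/L2 = DHF/AC/- → run D
t=12: L0/L1/L2 = DHF/AC/- → run D
t=13: L0/L1/L2 = HF/AC/- → run H
t=14: L0/L1/L2 = HF/AC/- → run H
t=15: L0/L1/L2 = HF/AC/- → run H
t=16: L0/L1/L2 = HF/AC/- → run H
t=17: L0/L1/L2 = F/AC/- → run F
t=18: L0/L1/L2 = F/AC/- → run F
t=19: L0/L1/L2 = F/AC/- → run F
t=20: L0/L1/L2 = -/AC/- → run A
t=21: L0/L1/L2 = -/AC/- → run A
t=22: L0/L1/L2 = -/AC/- → run A
t=23: L0/L1/L2 = -/AC/- → run A
t=24: L0/L1/L2 = -/C/- → run C
t=25: L0/L1/L2 = -/C/- → run C
t=26: (idle)
t=27: (idle)
t=28: (idle)
t=29: (idle)
t=30: (idle)
t=31: (idle)

completion order = E, D, H, F, A, C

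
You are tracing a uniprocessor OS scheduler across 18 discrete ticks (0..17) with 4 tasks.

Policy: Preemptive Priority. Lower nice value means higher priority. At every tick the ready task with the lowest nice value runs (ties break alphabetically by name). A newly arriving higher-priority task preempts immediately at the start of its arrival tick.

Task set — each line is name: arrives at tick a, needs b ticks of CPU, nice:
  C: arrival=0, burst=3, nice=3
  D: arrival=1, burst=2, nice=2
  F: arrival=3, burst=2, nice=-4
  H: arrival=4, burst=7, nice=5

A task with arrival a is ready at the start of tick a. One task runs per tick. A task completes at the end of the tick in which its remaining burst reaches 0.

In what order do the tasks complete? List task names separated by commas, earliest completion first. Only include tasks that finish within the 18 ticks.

t=0: ready={C} → run C
t=1: ready={C,D} → run D
t=2: ready={C,D} → run D
t=3: ready={C,F} → run F
t=4: ready={C,F,H} → run F
t=5: ready={C,H} → run C
t=6: ready={C,H} → run C
t=7: ready={H} → run H
t=8: ready={H} → run H
t=9: ready={H} → run H
t=10: ready={H} → run H
t=11: ready={H} → run H
t=12: ready={H} → run H
t=13: ready={H} → run H
t=14: (idle)
t=15: (idle)
t=16: (idle)
t=17: (idle)

completion order = D, F, C, H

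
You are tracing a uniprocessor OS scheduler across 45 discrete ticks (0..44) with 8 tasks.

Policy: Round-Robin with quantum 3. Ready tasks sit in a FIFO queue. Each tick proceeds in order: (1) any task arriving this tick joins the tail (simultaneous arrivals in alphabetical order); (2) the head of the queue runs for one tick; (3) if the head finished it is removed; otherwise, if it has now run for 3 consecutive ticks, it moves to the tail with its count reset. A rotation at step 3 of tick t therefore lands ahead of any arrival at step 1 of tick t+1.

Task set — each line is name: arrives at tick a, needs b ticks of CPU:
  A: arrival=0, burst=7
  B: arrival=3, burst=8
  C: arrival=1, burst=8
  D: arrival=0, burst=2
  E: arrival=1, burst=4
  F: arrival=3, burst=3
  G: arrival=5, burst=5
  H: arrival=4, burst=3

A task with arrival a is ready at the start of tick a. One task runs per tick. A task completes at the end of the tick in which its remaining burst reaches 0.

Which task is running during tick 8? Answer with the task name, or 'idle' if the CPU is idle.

t=0: queue=[A,D] q_used=0 → run A
t=1: queue=[A,D,C,E] q_used=1 → run A
t=2: queue=[A,D,C,E] q_used=2 → run A
t=3: queue=[D,C,E,A,B,F] q_used=0 → run D
t=4: queue=[D,C,E,A,B,F,H] q_used=1 → run D
t=5: queue=[C,E,A,B,F,H,G] q_used=0 → run C
t=6: queue=[C,E,A,B,F,H,G] q_used=1 → run C
t=7: queue=[C,E,A,B,F,H,G] q_used=2 → run C
t=8: queue=[E,A,B,F,H,G,C] q_used=0 → run E
t=9: queue=[E,A,B,F,H,G,C] q_used=1 → run E
t=10: queue=[E,A,B,F,H,G,C] q_used=2 → run E
t=11: queue=[A,B,F,H,G,C,E] q_used=0 → run A
t=12: queue=[A,B,F,H,G,C,E] q_used=1 → run A
t=13: queue=[A,B,F,H,G,C,E] q_used=2 → run A
t=14: queue=[B,F,H,G,C,E,A] q_used=0 → run B
t=15: queue=[B,F,H,G,C,E,A] q_used=1 → run B
t=16: queue=[B,F,H,G,C,E,A] q_used=2 → run B
t=17: queue=[F,H,G,C,E,A,B] q_used=0 → run F
t=18: queue=[F,H,G,C,E,A,B] q_used=1 → run F
t=19: queue=[F,H,G,C,E,A,B] q_used=2 → run F
t=20: queue=[H,G,C,E,A,B] q_used=0 → run H
t=21: queue=[H,G,C,E,A,B] q_used=1 → run H
t=22: queue=[H,G,C,E,A,B] q_used=2 → run H
t=23: queue=[G,C,E,A,B] q_used=0 → run G
t=24: queue=[G,C,E,A,B] q_used=1 → run G
t=25: queue=[G,C,E,A,B] q_used=2 → run G
t=26: queue=[C,E,A,B,G] q_used=0 → run C
t=27: queue=[C,E,A,B,G] q_used=1 → run C
t=28: queue=[C,E,A,B,G] q_used=2 → run C
t=29: queue=[E,A,B,G,C] q_used=0 → run E
t=30: queue=[A,B,G,C] q_used=0 → run A
t=31: queue=[B,G,C] q_used=0 → run B
t=32: queue=[B,G,C] q_used=1 → run B
t=33: queue=[B,G,C] q_used=2 → run B
t=34: queue=[G,C,B] q_used=0 → run G
t=35: queue=[G,C,B] q_used=1 → run G
t=36: queue=[C,B] q_used=0 → run C
t=37: queue=[C,B] q_used=1 → run C
t=38: queue=[B] q_used=0 → run B
t=39: queue=[B] q_used=1 → run B
t=40: (idle)
t=41: (idle)
t=42: (idle)
t=43: (idle)
t=44: (idle)

running at tick 8 = E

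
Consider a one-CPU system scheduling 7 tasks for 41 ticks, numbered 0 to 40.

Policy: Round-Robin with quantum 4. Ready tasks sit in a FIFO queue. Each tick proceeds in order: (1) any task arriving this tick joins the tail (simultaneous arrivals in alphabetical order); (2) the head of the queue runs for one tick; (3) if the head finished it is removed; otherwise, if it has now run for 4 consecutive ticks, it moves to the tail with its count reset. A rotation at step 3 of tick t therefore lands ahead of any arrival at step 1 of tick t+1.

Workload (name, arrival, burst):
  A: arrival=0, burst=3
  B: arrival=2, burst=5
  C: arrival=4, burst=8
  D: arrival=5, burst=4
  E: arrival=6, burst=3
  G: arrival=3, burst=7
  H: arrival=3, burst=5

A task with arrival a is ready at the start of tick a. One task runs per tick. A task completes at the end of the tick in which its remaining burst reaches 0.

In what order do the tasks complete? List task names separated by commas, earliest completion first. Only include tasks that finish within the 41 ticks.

completion order = A, D, E, B, G, H, C

t=0: queue=[A] q_used=0 → run A
t=1: queue=[A] q_used=1 → run A
t=2: queue=[A,B] q_used=2 → run A
t=3: queue=[B,G,H] q_used=0 → run B
t=4: queue=[B,G,H,C] q_used=1 → run B
t=5: queue=[B,G,H,C,D] q_used=2 → run B
t=6: queue=[B,G,H,C,D,E] q_used=3 → run B
t=7: queue=[G,H,C,D,E,B] q_used=0 → run G
t=8: queue=[G,H,C,D,E,B] q_used=1 → run G
t=9: queue=[G,H,C,D,E,B] q_used=2 → run G
t=10: queue=[G,H,C,D,E,B] q_used=3 → run G
t=11: queue=[H,C,D,E,B,G] q_used=0 → run H
t=12: queue=[H,C,D,E,B,G] q_used=1 → run H
t=13: queue=[H,C,D,E,B,G] q_used=2 → run H
t=14: queue=[H,C,D,E,B,G] q_used=3 → run H
t=15: queue=[C,D,E,B,G,H] q_used=0 → run C
t=16: queue=[C,D,E,B,G,H] q_used=1 → run C
t=17: queue=[C,D,E,B,G,H] q_used=2 → run C
t=18: queue=[C,D,E,B,G,H] q_used=3 → run C
t=19: queue=[D,E,B,G,H,C] q_used=0 → run D
t=20: queue=[D,E,B,G,H,C] q_used=1 → run D
t=21: queue=[D,E,B,G,H,C] q_used=2 → run D
t=22: queue=[D,E,B,G,H,C] q_used=3 → run D
t=23: queue=[E,B,G,H,C] q_used=0 → run E
t=24: queue=[E,B,G,H,C] q_used=1 → run E
t=25: queue=[E,B,G,H,C] q_used=2 → run E
t=26: queue=[B,G,H,C] q_used=0 → run B
t=27: queue=[G,H,C] q_used=0 → run G
t=28: queue=[G,H,C] q_used=1 → run G
t=29: queue=[G,H,C] q_used=2 → run G
t=30: queue=[H,C] q_used=0 → run H
t=31: queue=[C] q_used=0 → run C
t=32: queue=[C] q_used=1 → run C
t=33: queue=[C] q_used=2 → run C
t=34: queue=[C] q_used=3 → run C
t=35: (idle)
t=36: (idle)
t=37: (idle)
t=38: (idle)
t=39: (idle)
t=40: (idle)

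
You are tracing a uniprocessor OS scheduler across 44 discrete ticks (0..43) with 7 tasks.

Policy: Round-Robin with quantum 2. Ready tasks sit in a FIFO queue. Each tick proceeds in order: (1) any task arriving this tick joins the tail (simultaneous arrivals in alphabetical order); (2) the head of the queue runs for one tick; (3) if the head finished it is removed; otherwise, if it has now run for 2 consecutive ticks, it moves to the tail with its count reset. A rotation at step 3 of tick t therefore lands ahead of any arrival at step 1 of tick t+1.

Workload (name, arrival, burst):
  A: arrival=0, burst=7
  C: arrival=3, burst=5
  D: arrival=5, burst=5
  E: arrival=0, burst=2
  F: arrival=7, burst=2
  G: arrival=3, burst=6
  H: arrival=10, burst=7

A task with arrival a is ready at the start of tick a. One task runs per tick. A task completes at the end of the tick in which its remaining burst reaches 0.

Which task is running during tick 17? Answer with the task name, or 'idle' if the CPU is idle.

running at tick 17 = C

t=0: queue=[A,E] q_used=0 → run A
t=1: queue=[A,E] q_used=1 → run A
t=2: queue=[E,A] q_used=0 → run E
t=3: queue=[E,A,C,G] q_used=1 → run E
t=4: queue=[A,C,G] q_used=0 → run A
t=5: queue=[A,C,G,D] q_used=1 → run A
t=6: queue=[C,G,D,A] q_used=0 → run C
t=7: queue=[C,G,D,A,F] q_used=1 → run C
t=8: queue=[G,D,A,F,C] q_used=0 → run G
t=9: queue=[G,D,A,F,C] q_used=1 → run G
t=10: queue=[D,A,F,C,G,H] q_used=0 → run D
t=11: queue=[D,A,F,C,G,H] q_used=1 → run D
t=12: queue=[A,F,C,G,H,D] q_used=0 → run A
t=13: queue=[A,F,C,G,H,D] q_used=1 → run A
t=14: queue=[F,C,G,H,D,A] q_used=0 → run F
t=15: queue=[F,C,G,H,D,A] q_used=1 → run F
t=16: queue=[C,G,H,D,A] q_used=0 → run C
t=17: queue=[C,G,H,D,A] q_used=1 → run C
t=18: queue=[G,H,D,A,C] q_used=0 → run G
t=19: queue=[G,H,D,A,C] q_used=1 → run G
t=20: queue=[H,D,A,C,G] q_used=0 → run H
t=21: queue=[H,D,A,C,G] q_used=1 → run H
t=22: queue=[D,A,C,G,H] q_used=0 → run D
t=23: queue=[D,A,C,G,H] q_used=1 → run D
t=24: queue=[A,C,G,H,D] q_used=0 → run A
t=25: queue=[C,G,H,D] q_used=0 → run C
t=26: queue=[G,H,D] q_used=0 → run G
t=27: queue=[G,H,D] q_used=1 → run G
t=28: queue=[H,D] q_used=0 → run H
t=29: queue=[H,D] q_used=1 → run H
t=30: queue=[D,H] q_used=0 → run D
t=31: queue=[H] q_used=0 → run H
t=32: queue=[H] q_used=1 → run H
t=33: queue=[H] q_used=0 → run H
t=34: (idle)
t=35: (idle)
t=36: (idle)
t=37: (idle)
t=38: (idle)
t=39: (idle)
t=40: (idle)
t=41: (idle)
t=42: (idle)
t=43: (idle)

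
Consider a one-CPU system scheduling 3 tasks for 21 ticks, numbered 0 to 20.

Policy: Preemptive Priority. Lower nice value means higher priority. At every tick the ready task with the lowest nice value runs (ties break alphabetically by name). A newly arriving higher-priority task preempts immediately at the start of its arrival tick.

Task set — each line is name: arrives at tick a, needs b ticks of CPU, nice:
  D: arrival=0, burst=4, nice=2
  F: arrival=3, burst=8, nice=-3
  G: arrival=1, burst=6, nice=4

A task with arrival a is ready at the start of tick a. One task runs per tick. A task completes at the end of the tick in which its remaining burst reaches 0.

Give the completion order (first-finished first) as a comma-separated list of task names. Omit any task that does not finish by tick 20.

completion order = F, D, G

t=0: ready={D} → run D
t=1: ready={D,G} → run D
t=2: ready={D,G} → run D
t=3: ready={D,F,G} → run F
t=4: ready={D,F,G} → run F
t=5: ready={D,F,G} → run F
t=6: ready={D,F,G} → run F
t=7: ready={D,F,G} → run F
t=8: ready={D,F,G} → run F
t=9: ready={D,F,G} → run F
t=10: ready={D,F,G} → run F
t=11: ready={D,G} → run D
t=12: ready={G} → run G
t=13: ready={G} → run G
t=14: ready={G} → run G
t=15: ready={G} → run G
t=16: ready={G} → run G
t=17: ready={G} → run G
t=18: (idle)
t=19: (idle)
t=20: (idle)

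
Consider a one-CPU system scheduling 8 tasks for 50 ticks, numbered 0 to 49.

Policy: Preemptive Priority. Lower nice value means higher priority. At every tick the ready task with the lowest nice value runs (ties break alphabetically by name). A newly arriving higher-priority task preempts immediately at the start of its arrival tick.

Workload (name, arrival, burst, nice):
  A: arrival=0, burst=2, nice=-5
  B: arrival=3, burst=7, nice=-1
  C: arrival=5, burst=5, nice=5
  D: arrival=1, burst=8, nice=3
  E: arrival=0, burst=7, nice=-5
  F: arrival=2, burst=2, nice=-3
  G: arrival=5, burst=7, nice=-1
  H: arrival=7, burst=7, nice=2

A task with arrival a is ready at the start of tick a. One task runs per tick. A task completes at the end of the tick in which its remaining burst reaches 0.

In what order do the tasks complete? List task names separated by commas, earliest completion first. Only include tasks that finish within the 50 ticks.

completion order = A, E, F, B, G, H, D, C

t=0: ready={A,E} → run A
t=1: ready={A,D,E} → run A
t=2: ready={D,E,F} → run E
t=3: ready={B,D,E,F} → run E
t=4: ready={B,D,E,F} → run E
t=5: ready={B,C,D,E,F,G} → run E
t=6: ready={B,C,D,E,F,G} → run E
t=7: ready={B,C,D,E,F,G,H} → run E
t=8: ready={B,C,D,E,F,G,H} → run E
t=9: ready={B,C,D,F,G,H} → run F
t=10: ready={B,C,D,F,G,H} → run F
t=11: ready={B,C,D,G,H} → run B
t=12: ready={B,C,D,G,H} → run B
t=13: ready={B,C,D,G,H} → run B
t=14: ready={B,C,D,G,H} → run B
t=15: ready={B,C,D,G,H} → run B
t=16: ready={B,C,D,G,H} → run B
t=17: ready={B,C,D,G,H} → run B
t=18: ready={C,D,G,H} → run G
t=19: ready={C,D,G,H} → run G
t=20: ready={C,D,G,H} → run G
t=21: ready={C,D,G,H} → run G
t=22: ready={C,D,G,H} → run G
t=23: ready={C,D,G,H} → run G
t=24: ready={C,D,G,H} → run G
t=25: ready={C,D,H} → run H
t=26: ready={C,D,H} → run H
t=27: ready={C,D,H} → run H
t=28: ready={C,D,H} → run H
t=29: ready={C,D,H} → run H
t=30: ready={C,D,H} → run H
t=31: ready={C,D,H} → run H
t=32: ready={C,D} → run D
t=33: ready={C,D} → run D
t=34: ready={C,D} → run D
t=35: ready={C,D} → run D
t=36: ready={C,D} → run D
t=37: ready={C,D} → run D
t=38: ready={C,D} → run D
t=39: ready={C,D} → run D
t=40: ready={C} → run C
t=41: ready={C} → run C
t=42: ready={C} → run C
t=43: ready={C} → run C
t=44: ready={C} → run C
t=45: (idle)
t=46: (idle)
t=47: (idle)
t=48: (idle)
t=49: (idle)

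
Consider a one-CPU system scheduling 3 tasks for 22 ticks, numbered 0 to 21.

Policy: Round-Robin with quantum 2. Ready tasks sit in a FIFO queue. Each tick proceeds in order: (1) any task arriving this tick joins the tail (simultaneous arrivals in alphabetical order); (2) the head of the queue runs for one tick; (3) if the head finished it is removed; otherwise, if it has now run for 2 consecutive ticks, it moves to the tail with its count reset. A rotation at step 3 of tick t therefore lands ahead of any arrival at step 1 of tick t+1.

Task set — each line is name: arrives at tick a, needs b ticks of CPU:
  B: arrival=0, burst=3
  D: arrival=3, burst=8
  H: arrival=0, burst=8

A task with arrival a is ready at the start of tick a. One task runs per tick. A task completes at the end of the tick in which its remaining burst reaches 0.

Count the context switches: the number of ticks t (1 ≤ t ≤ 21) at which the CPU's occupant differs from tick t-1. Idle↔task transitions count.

context switches = 10

t=0: queue=[B,H] q_used=0 → run B
t=1: queue=[B,H] q_used=1 → run B
t=2: queue=[H,B] q_used=0 → run H
t=3: queue=[H,B,D] q_used=1 → run H
t=4: queue=[B,D,H] q_used=0 → run B
t=5: queue=[D,H] q_used=0 → run D
t=6: queue=[D,H] q_used=1 → run D
t=7: queue=[H,D] q_used=0 → run H
t=8: queue=[H,D] q_used=1 → run H
t=9: queue=[D,H] q_used=0 → run D
t=10: queue=[D,H] q_used=1 → run D
t=11: queue=[H,D] q_used=0 → run H
t=12: queue=[H,D] q_used=1 → run H
t=13: queue=[D,H] q_used=0 → run D
t=14: queue=[D,H] q_used=1 → run D
t=15: queue=[H,D] q_used=0 → run H
t=16: queue=[H,D] q_used=1 → run H
t=17: queue=[D] q_used=0 → run D
t=18: queue=[D] q_used=1 → run D
t=19: (idle)
t=20: (idle)
t=21: (idle)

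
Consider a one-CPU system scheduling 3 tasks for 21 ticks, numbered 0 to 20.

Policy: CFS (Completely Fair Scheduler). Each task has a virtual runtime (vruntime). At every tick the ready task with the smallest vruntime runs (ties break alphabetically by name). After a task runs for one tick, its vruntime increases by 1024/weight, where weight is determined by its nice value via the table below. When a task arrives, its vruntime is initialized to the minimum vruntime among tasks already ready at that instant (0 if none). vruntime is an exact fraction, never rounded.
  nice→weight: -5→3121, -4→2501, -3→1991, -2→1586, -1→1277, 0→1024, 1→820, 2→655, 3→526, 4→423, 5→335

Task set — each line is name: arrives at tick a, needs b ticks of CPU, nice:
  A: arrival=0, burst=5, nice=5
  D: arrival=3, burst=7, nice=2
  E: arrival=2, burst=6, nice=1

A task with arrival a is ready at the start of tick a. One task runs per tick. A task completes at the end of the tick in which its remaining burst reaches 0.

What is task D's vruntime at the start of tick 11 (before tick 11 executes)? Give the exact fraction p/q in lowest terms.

vruntime(D, start of tick 11) = 474112/43885

t=0: vr[A=0] → run A
t=1: vr[A=1024/335] → run A
t=2: vr[A=2048/335 E=2048/335] → run A
t=3: vr[A=3072/335 D=2048/335 E=2048/335] → run D
t=4: vr[A=3072/335 D=336896/43885 E=2048/335] → run E
t=5: vr[A=3072/335 D=336896/43885 E=20224/2747] → run E
t=6: vr[A=3072/335 D=336896/43885 E=118272/13735] → run D
t=7: vr[A=3072/335 D=405504/43885 E=118272/13735] → run E
t=8: vr[A=3072/335 D=405504/43885 E=135424/13735] → run A
t=9: vr[A=4096/335 D=405504/43885 E=135424/13735] → run D
t=10: vr[A=4096/335 D=474112/43885 E=135424/13735] → run E
t=11: vr[A=4096/335 D=474112/43885 E=152576/13735] → run D
t=12: vr[A=4096/335 D=108544/8777 E=152576/13735] → run E
t=13: vr[A=4096/335 D=108544/8777 E=169728/13735] → run A
t=14: vr[D=108544/8777 E=169728/13735] → run E
t=15: vr[D=108544/8777] → run D
t=16: vr[D=611328/43885] → run D
t=17: vr[D=679936/43885] → run D
t=18: (idle)
t=19: (idle)
t=20: (idle)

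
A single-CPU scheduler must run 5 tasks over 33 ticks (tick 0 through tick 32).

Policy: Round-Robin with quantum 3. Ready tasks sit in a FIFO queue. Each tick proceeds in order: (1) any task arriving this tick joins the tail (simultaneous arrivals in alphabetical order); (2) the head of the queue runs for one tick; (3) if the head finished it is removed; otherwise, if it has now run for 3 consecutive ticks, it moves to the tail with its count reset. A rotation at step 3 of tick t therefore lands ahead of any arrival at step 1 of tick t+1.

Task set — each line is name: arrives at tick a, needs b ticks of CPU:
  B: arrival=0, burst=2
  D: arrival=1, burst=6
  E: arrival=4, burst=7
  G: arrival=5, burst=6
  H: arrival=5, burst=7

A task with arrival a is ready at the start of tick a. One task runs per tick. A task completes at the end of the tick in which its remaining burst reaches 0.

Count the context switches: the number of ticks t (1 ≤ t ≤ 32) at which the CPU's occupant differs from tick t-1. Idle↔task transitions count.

context switches = 11

t=0: queue=[B] q_used=0 → run B
t=1: queue=[B,D] q_used=1 → run B
t=2: queue=[D] q_used=0 → run D
t=3: queue=[D] q_used=1 → run D
t=4: queue=[D,E] q_used=2 → run D
t=5: queue=[E,D,G,H] q_used=0 → run E
t=6: queue=[E,D,G,H] q_used=1 → run E
t=7: queue=[E,D,G,H] q_used=2 → run E
t=8: queue=[D,G,H,E] q_used=0 → run D
t=9: queue=[D,G,H,E] q_used=1 → run D
t=10: queue=[D,G,H,E] q_used=2 → run D
t=11: queue=[G,H,E] q_used=0 → run G
t=12: queue=[G,H,E] q_used=1 → run G
t=13: queue=[G,H,E] q_used=2 → run G
t=14: queue=[H,E,G] q_used=0 → run H
t=15: queue=[H,E,G] q_used=1 → run H
t=16: queue=[H,E,G] q_used=2 → run H
t=17: queue=[E,G,H] q_used=0 → run E
t=18: queue=[E,G,H] q_used=1 → run E
t=19: queue=[E,G,H] q_used=2 → run E
t=20: queue=[G,H,E] q_used=0 → run G
t=21: queue=[G,H,E] q_used=1 → run G
t=22: queue=[G,H,E] q_used=2 → run G
t=23: queue=[H,E] q_used=0 → run H
t=24: queue=[H,E] q_used=1 → run H
t=25: queue=[H,E] q_used=2 → run H
t=26: queue=[E,H] q_used=0 → run E
t=27: queue=[H] q_used=0 → run H
t=28: (idle)
t=29: (idle)
t=30: (idle)
t=31: (idle)
t=32: (idle)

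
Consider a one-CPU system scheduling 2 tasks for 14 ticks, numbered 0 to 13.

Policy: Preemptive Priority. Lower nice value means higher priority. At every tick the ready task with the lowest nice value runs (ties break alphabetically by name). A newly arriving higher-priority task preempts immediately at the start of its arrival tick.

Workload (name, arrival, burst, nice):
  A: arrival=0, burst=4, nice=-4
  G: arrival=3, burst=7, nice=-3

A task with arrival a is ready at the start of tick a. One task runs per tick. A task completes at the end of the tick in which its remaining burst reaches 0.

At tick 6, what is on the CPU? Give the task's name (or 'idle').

t=0: ready={A} → run A
t=1: ready={A} → run A
t=2: ready={A} → run A
t=3: ready={A,G} → run A
t=4: ready={G} → run G
t=5: ready={G} → run G
t=6: ready={G} → run G
t=7: ready={G} → run G
t=8: ready={G} → run G
t=9: ready={G} → run G
t=10: ready={G} → run G
t=11: (idle)
t=12: (idle)
t=13: (idle)

running at tick 6 = G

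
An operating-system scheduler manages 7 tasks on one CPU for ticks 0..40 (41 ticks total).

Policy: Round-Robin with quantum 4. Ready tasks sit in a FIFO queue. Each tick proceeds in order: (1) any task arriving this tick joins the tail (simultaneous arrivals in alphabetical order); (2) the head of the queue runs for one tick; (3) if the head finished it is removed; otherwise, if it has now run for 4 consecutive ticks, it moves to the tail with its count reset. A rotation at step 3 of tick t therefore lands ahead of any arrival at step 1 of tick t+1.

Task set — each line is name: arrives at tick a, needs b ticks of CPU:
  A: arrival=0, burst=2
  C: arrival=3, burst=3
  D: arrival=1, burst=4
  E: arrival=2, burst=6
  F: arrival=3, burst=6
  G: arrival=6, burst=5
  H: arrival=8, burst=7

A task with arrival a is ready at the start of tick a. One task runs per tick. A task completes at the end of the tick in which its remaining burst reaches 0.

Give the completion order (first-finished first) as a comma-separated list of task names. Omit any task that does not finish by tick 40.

t=0: queue=[A] q_used=0 → run A
t=1: queue=[A,D] q_used=1 → run A
t=2: queue=[D,E] q_used=0 → run D
t=3: queue=[D,E,C,F] q_used=1 → run D
t=4: queue=[D,E,C,F] q_used=2 → run D
t=5: queue=[D,E,C,F] q_used=3 → run D
t=6: queue=[E,C,F,G] q_used=0 → run E
t=7: queue=[E,C,F,G] q_used=1 → run E
t=8: queue=[E,C,F,G,H] q_used=2 → run E
t=9: queue=[E,C,F,G,H] q_used=3 → run E
t=10: queue=[C,F,G,H,E] q_used=0 → run C
t=11: queue=[C,F,G,H,E] q_used=1 → run C
t=12: queue=[C,F,G,H,E] q_used=2 → run C
t=13: queue=[F,G,H,E] q_used=0 → run F
t=14: queue=[F,G,H,E] q_used=1 → run F
t=15: queue=[F,G,H,E] q_used=2 → run F
t=16: queue=[F,G,H,E] q_used=3 → run F
t=17: queue=[G,H,E,F] q_used=0 → run G
t=18: queue=[G,H,E,F] q_used=1 → run G
t=19: queue=[G,H,E,F] q_used=2 → run G
t=20: queue=[G,H,E,F] q_used=3 → run G
t=21: queue=[H,E,F,G] q_used=0 → run H
t=22: queue=[H,E,F,G] q_used=1 → run H
t=23: queue=[H,E,F,G] q_used=2 → run H
t=24: queue=[H,E,F,G] q_used=3 → run H
t=25: queue=[E,F,G,H] q_used=0 → run E
t=26: queue=[E,F,G,H] q_used=1 → run E
t=27: queue=[F,G,H] q_used=0 → run F
t=28: queue=[F,G,H] q_used=1 → run F
t=29: queue=[G,H] q_used=0 → run G
t=30: queue=[H] q_used=0 → run H
t=31: queue=[H] q_used=1 → run H
t=32: queue=[H] q_used=2 → run H
t=33: (idle)
t=34: (idle)
t=35: (idle)
t=36: (idle)
t=37: (idle)
t=38: (idle)
t=39: (idle)
t=40: (idle)

completion order = A, D, C, E, F, G, H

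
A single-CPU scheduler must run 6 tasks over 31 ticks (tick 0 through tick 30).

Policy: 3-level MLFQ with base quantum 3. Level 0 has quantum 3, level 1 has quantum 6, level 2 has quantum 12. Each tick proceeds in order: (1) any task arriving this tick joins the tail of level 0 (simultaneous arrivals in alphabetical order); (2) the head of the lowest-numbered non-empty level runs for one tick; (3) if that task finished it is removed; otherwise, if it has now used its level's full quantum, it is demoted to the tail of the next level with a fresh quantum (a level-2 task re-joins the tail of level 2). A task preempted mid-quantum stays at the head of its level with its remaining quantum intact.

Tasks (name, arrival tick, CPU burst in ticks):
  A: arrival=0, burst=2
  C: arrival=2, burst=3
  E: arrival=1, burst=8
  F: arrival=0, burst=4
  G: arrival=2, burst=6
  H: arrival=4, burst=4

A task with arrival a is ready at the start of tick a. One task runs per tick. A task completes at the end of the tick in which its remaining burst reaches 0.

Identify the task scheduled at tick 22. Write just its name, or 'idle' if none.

running at tick 22 = E

t=0: L0/L1/L2 = AF/-/- → run A
t=1: L0/L1/L2 = AFE/-/- → run A
t=2: L0/L1/L2 = FECG/-/- → run F
t=3: L0/L1/L2 = FECG/-/- → run F
t=4: L0/L1/L2 = FECGH/-/- → run F
t=5: L0/L1/L2 = ECGH/F/- → run E
t=6: L0/L1/L2 = ECGH/F/- → run E
t=7: L0/L1/L2 = ECGH/F/- → run E
t=8: L0/L1/L2 = CGH/FE/- → run C
t=9: L0/L1/L2 = CGH/FE/- → run C
t=10: L0/L1/L2 = CGH/FE/- → run C
t=11: L0/L1/L2 = GH/FE/- → run G
t=12: L0/L1/L2 = GH/FE/- → run G
t=13: L0/L1/L2 = GH/FE/- → run G
t=14: L0/L1/L2 = H/FEG/- → run H
t=15: L0/L1/L2 = H/FEG/- → run H
t=16: L0/L1/L2 = H/FEG/- → run H
t=17: L0/L1/L2 = -/FEGH/- → run F
t=18: L0/L1/L2 = -/EGH/- → run E
t=19: L0/L1/L2 = -/EGH/- → run E
t=20: L0/L1/L2 = -/EGH/- → run E
t=21: L0/L1/L2 = -/EGH/- → run E
t=22: L0/L1/L2 = -/EGH/- → run E
t=23: L0/L1/L2 = -/GH/- → run G
t=24: L0/L1/L2 = -/GH/- → run G
t=25: L0/L1/L2 = -/GH/- → run G
t=26: L0/L1/L2 = -/H/- → run H
t=27: (idle)
t=28: (idle)
t=29: (idle)
t=30: (idle)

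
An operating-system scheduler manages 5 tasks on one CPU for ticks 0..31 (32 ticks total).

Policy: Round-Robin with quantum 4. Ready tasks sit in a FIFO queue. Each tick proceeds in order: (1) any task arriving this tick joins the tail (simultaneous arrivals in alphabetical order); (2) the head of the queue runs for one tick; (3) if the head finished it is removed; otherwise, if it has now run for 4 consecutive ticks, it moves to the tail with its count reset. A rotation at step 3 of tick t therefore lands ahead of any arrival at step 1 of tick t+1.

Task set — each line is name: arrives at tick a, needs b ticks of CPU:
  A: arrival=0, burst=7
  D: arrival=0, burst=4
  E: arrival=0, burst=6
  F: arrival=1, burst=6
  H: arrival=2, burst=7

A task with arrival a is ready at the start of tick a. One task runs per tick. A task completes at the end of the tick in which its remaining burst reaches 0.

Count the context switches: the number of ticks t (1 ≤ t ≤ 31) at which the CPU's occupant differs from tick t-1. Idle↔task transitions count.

t=0: queue=[A,D,E] q_used=0 → run A
t=1: queue=[A,D,E,F] q_used=1 → run A
t=2: queue=[A,D,E,F,H] q_used=2 → run A
t=3: queue=[A,D,E,F,H] q_used=3 → run A
t=4: queue=[D,E,F,H,A] q_used=0 → run D
t=5: queue=[D,E,F,H,A] q_used=1 → run D
t=6: queue=[D,E,F,H,A] q_used=2 → run D
t=7: queue=[D,E,F,H,A] q_used=3 → run D
t=8: queue=[E,F,H,A] q_used=0 → run E
t=9: queue=[E,F,H,A] q_used=1 → run E
t=10: queue=[E,F,H,A] q_used=2 → run E
t=11: queue=[E,F,H,A] q_used=3 → run E
t=12: queue=[F,H,A,E] q_used=0 → run F
t=13: queue=[F,H,A,E] q_used=1 → run F
t=14: queue=[F,H,A,E] q_used=2 → run F
t=15: queue=[F,H,A,E] q_used=3 → run F
t=16: queue=[H,A,E,F] q_used=0 → run H
t=17: queue=[H,A,E,F] q_used=1 → run H
t=18: queue=[H,A,E,F] q_used=2 → run H
t=19: queue=[H,A,E,F] q_used=3 → run H
t=20: queue=[A,E,F,H] q_used=0 → run A
t=21: queue=[A,E,F,H] q_used=1 → run A
t=22: queue=[A,E,F,H] q_used=2 → run A
t=23: queue=[E,F,H] q_used=0 → run E
t=24: queue=[E,F,H] q_used=1 → run E
t=25: queue=[F,H] q_used=0 → run F
t=26: queue=[F,H] q_used=1 → run F
t=27: queue=[H] q_used=0 → run H
t=28: queue=[H] q_used=1 → run H
t=29: queue=[H] q_used=2 → run H
t=30: (idle)
t=31: (idle)

context switches = 9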